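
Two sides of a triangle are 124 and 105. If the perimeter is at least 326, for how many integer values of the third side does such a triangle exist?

132

Triangle inequality: 19 < x < 229. Perimeter ≥ 326 gives x ≥ 326 − 124 − 105 = 97.
So 97 ≤ x < 229; integers 97 through 228: 132 values.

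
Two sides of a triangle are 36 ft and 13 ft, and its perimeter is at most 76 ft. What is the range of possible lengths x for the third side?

Triangle inequality alone gives 23 < x < 49.
The perimeter condition gives x ≤ 76 − 36 − 13 = 27.
Intersecting the two: 23 < x ≤ 27.

23 < x ≤ 27 ft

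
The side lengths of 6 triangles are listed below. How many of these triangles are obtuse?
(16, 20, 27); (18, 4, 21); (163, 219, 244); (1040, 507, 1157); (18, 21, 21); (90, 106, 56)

(16,20,27): 16²+20² = 656 < 729 = 27² → obtuse
(18,4,21): 4²+18² = 340 < 441 = 21² → obtuse
(163,219,244): 163²+219² = 74530 > 59536 = 244² → acute
(1040,507,1157): 507²+1040² = 1338649 = 1157² → right
(18,21,21): 18²+21² = 765 > 441 = 21² → acute
(90,106,56): 56²+90² = 11236 = 106² → right
2 of the 6 are obtuse.

2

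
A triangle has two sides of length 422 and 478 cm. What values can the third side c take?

By the triangle inequality, c must be less than 422 + 478 = 900 and greater than |422 − 478| = 56.

56 < c < 900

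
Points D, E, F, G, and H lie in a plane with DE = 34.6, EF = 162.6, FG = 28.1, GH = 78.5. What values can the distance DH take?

21.4 ≤ DH ≤ 303.8

The maximum is all hops collinear in one direction: 34.6 + 162.6 + 28.1 + 78.5 = 303.8.
The longest hop is 162.6; the others sum to 141.2. Folding the others back against it leaves at least 162.6 − 141.2 = 21.4.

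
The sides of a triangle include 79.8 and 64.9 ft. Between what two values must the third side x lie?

By the triangle inequality, x must be less than 79.8 + 64.9 = 144.7 and greater than |79.8 − 64.9| = 14.9.

14.9 < x < 144.7 (ft)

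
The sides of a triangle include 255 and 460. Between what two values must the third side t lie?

205 < t < 715

By the triangle inequality, t must be less than 255 + 460 = 715 and greater than |255 − 460| = 205.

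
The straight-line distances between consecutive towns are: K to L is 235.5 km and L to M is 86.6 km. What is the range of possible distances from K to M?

By the triangle inequality, |235.5 − 86.6| ≤ KM ≤ 235.5 + 86.6.

148.9 ≤ KM ≤ 322.1 km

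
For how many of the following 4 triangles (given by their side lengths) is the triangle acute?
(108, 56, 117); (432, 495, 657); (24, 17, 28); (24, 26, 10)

(108,56,117): 56²+108² = 14800 > 13689 = 117² → acute
(432,495,657): 432²+495² = 431649 = 657² → right
(24,17,28): 17²+24² = 865 > 784 = 28² → acute
(24,26,10): 10²+24² = 676 = 26² → right
2 of the 4 are acute.

2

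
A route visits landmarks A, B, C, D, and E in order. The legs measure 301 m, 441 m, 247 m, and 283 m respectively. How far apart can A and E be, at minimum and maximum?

The maximum is all hops collinear in one direction: 301 + 441 + 247 + 283 = 1272.
The longest hop is 441; the others sum to 831. Since 441 ≤ 831, the path can fold back on itself completely, so the minimum distance is 0.

0 ≤ AE ≤ 1272 m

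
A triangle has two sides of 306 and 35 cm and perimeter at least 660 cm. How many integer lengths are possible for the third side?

22

Triangle inequality: 271 < x < 341. Perimeter ≥ 660 gives x ≥ 660 − 306 − 35 = 319.
So 319 ≤ x < 341; integers 319 through 340: 22 values.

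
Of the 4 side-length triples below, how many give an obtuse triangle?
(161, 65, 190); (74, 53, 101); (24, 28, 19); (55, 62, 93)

3

(161,65,190): 65²+161² = 30146 < 36100 = 190² → obtuse
(74,53,101): 53²+74² = 8285 < 10201 = 101² → obtuse
(24,28,19): 19²+24² = 937 > 784 = 28² → acute
(55,62,93): 55²+62² = 6869 < 8649 = 93² → obtuse
3 of the 4 are obtuse.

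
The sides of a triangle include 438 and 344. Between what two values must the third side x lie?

By the triangle inequality, x must be less than 438 + 344 = 782 and greater than |438 − 344| = 94.

94 < x < 782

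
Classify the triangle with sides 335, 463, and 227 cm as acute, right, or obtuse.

Compare the square of the longest side to the sum of squares of the other two: 227² + 335² = 163754 < 214369 = 463².

obtuse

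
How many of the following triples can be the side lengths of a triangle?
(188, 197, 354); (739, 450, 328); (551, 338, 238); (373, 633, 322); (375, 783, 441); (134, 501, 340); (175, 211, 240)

(188,197,354): 188+197 > 354 → valid
(328,450,739): 328+450 > 739 → valid
(238,338,551): 238+338 > 551 → valid
(322,373,633): 322+373 > 633 → valid
(375,441,783): 375+441 > 783 → valid
(134,340,501): 134+340 ≤ 501 → not valid
(175,211,240): 175+211 > 240 → valid
6 of the 7 triples form a triangle.

6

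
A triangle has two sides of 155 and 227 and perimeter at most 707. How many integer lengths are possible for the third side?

253

Triangle inequality: 72 < x < 382. Perimeter ≤ 707 gives x ≤ 707 − 155 − 227 = 325.
So 72 < x ≤ 325; integers 73 through 325: 253 values.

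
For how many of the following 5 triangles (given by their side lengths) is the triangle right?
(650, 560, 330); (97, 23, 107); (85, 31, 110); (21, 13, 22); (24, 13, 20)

1

(650,560,330): 330²+560² = 422500 = 650² → right
(97,23,107): 23²+97² = 9938 < 11449 = 107² → obtuse
(85,31,110): 31²+85² = 8186 < 12100 = 110² → obtuse
(21,13,22): 13²+21² = 610 > 484 = 22² → acute
(24,13,20): 13²+20² = 569 < 576 = 24² → obtuse
1 of the 5 is right.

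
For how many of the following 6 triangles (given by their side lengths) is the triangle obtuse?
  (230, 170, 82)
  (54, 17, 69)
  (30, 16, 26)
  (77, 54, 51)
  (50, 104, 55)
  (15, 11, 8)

(230,170,82): 82²+170² = 35624 < 52900 = 230² → obtuse
(54,17,69): 17²+54² = 3205 < 4761 = 69² → obtuse
(30,16,26): 16²+26² = 932 > 900 = 30² → acute
(77,54,51): 51²+54² = 5517 < 5929 = 77² → obtuse
(50,104,55): 50²+55² = 5525 < 10816 = 104² → obtuse
(15,11,8): 8²+11² = 185 < 225 = 15² → obtuse
5 of the 6 are obtuse.

5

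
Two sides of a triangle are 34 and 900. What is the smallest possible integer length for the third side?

867

The third side must be strictly greater than |34 − 900| = 866.
The smallest integer above 866 is 867.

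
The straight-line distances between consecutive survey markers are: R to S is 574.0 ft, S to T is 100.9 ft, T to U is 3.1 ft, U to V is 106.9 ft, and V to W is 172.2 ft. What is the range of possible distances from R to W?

The maximum is all hops collinear in one direction: 574.0 + 100.9 + 3.1 + 106.9 + 172.2 = 957.1.
The longest hop is 574.0; the others sum to 383.1. Folding the others back against it leaves at least 574.0 − 383.1 = 190.9.

190.9 ≤ RW ≤ 957.1 ft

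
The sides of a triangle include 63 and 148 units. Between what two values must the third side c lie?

85 < c < 211

By the triangle inequality, c must be less than 63 + 148 = 211 and greater than |63 − 148| = 85.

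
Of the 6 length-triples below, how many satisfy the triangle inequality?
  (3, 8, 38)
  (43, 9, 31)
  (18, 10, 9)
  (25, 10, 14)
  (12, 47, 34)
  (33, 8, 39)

2

(3,8,38): 3+8 ≤ 38 → not valid
(9,31,43): 9+31 ≤ 43 → not valid
(9,10,18): 9+10 > 18 → valid
(10,14,25): 10+14 ≤ 25 → not valid
(12,34,47): 12+34 ≤ 47 → not valid
(8,33,39): 8+33 > 39 → valid
2 of the 6 triples form a triangle.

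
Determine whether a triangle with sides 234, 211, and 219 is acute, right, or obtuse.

acute

Compare the square of the longest side to the sum of squares of the other two: 211² + 219² = 92482 > 54756 = 234².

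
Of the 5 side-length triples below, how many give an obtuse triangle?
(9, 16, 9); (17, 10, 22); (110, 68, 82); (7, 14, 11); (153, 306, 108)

4

(9,16,9): 9²+9² = 162 < 256 = 16² → obtuse
(17,10,22): 10²+17² = 389 < 484 = 22² → obtuse
(110,68,82): 68²+82² = 11348 < 12100 = 110² → obtuse
(7,14,11): 7²+11² = 170 < 196 = 14² → obtuse
(153,306,108): 108+153 ≤ 306, not a triangle
4 of the 5 are obtuse.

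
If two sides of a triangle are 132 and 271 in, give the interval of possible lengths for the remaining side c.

139 < c < 403

By the triangle inequality, c must be less than 132 + 271 = 403 and greater than |132 − 271| = 139.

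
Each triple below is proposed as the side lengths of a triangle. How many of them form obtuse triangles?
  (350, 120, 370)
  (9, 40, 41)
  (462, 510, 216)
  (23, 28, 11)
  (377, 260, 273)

1

(350,120,370): 120²+350² = 136900 = 370² → right
(9,40,41): 9²+40² = 1681 = 41² → right
(462,510,216): 216²+462² = 260100 = 510² → right
(23,28,11): 11²+23² = 650 < 784 = 28² → obtuse
(377,260,273): 260²+273² = 142129 = 377² → right
1 of the 5 is obtuse.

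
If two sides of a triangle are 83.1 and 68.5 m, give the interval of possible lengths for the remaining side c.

14.6 < c < 151.6

By the triangle inequality, c must be less than 83.1 + 68.5 = 151.6 and greater than |83.1 − 68.5| = 14.6.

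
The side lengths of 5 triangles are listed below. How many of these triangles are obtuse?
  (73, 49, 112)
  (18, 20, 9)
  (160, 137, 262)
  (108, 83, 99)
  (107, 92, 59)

(73,49,112): 49²+73² = 7730 < 12544 = 112² → obtuse
(18,20,9): 9²+18² = 405 > 400 = 20² → acute
(160,137,262): 137²+160² = 44369 < 68644 = 262² → obtuse
(108,83,99): 83²+99² = 16690 > 11664 = 108² → acute
(107,92,59): 59²+92² = 11945 > 11449 = 107² → acute
2 of the 5 are obtuse.

2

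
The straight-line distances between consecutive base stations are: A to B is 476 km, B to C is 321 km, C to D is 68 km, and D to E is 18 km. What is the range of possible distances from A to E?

69 ≤ AE ≤ 883 km

The maximum is all hops collinear in one direction: 476 + 321 + 68 + 18 = 883.
The longest hop is 476; the others sum to 407. Folding the others back against it leaves at least 476 − 407 = 69.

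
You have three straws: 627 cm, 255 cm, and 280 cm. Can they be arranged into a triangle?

No

The longest side is 627, but the other two sum to only 535.
535 < 627, so the triangle inequality fails.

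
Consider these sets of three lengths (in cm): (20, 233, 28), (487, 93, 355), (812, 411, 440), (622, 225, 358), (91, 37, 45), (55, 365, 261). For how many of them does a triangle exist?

1

(20,28,233): 20+28 ≤ 233 → not valid
(93,355,487): 93+355 ≤ 487 → not valid
(411,440,812): 411+440 > 812 → valid
(225,358,622): 225+358 ≤ 622 → not valid
(37,45,91): 37+45 ≤ 91 → not valid
(55,261,365): 55+261 ≤ 365 → not valid
1 of the 6 triples forms a triangle.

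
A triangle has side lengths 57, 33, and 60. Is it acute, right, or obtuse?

acute

Compare the square of the longest side to the sum of squares of the other two: 33² + 57² = 4338 > 3600 = 60².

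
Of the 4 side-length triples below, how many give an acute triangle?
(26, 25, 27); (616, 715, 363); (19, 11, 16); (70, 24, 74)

2

(26,25,27): 25²+26² = 1301 > 729 = 27² → acute
(616,715,363): 363²+616² = 511225 = 715² → right
(19,11,16): 11²+16² = 377 > 361 = 19² → acute
(70,24,74): 24²+70² = 5476 = 74² → right
2 of the 4 are acute.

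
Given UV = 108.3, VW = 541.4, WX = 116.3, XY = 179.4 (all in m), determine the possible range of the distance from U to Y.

137.4 ≤ UY ≤ 945.4 m

The maximum is all hops collinear in one direction: 108.3 + 541.4 + 116.3 + 179.4 = 945.4.
The longest hop is 541.4; the others sum to 404.0. Folding the others back against it leaves at least 541.4 − 404.0 = 137.4.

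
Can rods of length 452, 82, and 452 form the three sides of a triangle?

The longest side is 452, and the other two sum to 534.
Since 534 > 452, the triangle inequality holds.

Yes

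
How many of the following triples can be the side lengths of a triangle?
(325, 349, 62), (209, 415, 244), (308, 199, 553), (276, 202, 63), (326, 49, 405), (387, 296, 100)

3

(62,325,349): 62+325 > 349 → valid
(209,244,415): 209+244 > 415 → valid
(199,308,553): 199+308 ≤ 553 → not valid
(63,202,276): 63+202 ≤ 276 → not valid
(49,326,405): 49+326 ≤ 405 → not valid
(100,296,387): 100+296 > 387 → valid
3 of the 6 triples form a triangle.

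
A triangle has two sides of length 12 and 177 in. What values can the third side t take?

165 < t < 189

By the triangle inequality, t must be less than 12 + 177 = 189 and greater than |12 − 177| = 165.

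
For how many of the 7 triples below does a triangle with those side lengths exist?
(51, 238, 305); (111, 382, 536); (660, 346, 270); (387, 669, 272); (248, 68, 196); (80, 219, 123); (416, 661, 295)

2

(51,238,305): 51+238 ≤ 305 → not valid
(111,382,536): 111+382 ≤ 536 → not valid
(270,346,660): 270+346 ≤ 660 → not valid
(272,387,669): 272+387 ≤ 669 → not valid
(68,196,248): 68+196 > 248 → valid
(80,123,219): 80+123 ≤ 219 → not valid
(295,416,661): 295+416 > 661 → valid
2 of the 7 triples form a triangle.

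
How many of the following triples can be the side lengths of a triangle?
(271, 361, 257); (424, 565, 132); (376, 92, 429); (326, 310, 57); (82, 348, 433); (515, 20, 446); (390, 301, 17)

3

(257,271,361): 257+271 > 361 → valid
(132,424,565): 132+424 ≤ 565 → not valid
(92,376,429): 92+376 > 429 → valid
(57,310,326): 57+310 > 326 → valid
(82,348,433): 82+348 ≤ 433 → not valid
(20,446,515): 20+446 ≤ 515 → not valid
(17,301,390): 17+301 ≤ 390 → not valid
3 of the 7 triples form a triangle.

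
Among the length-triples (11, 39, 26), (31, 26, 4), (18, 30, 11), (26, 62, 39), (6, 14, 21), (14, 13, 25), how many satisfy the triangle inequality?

(11,26,39): 11+26 ≤ 39 → not valid
(4,26,31): 4+26 ≤ 31 → not valid
(11,18,30): 11+18 ≤ 30 → not valid
(26,39,62): 26+39 > 62 → valid
(6,14,21): 6+14 ≤ 21 → not valid
(13,14,25): 13+14 > 25 → valid
2 of the 6 triples form a triangle.

2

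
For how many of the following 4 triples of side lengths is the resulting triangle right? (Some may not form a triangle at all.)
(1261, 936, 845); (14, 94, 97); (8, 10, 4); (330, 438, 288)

2

(1261,936,845): 845²+936² = 1590121 = 1261² → right
(14,94,97): 14²+94² = 9032 < 9409 = 97² → obtuse
(8,10,4): 4²+8² = 80 < 100 = 10² → obtuse
(330,438,288): 288²+330² = 191844 = 438² → right
2 of the 4 are right.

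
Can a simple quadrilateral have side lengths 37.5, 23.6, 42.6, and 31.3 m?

A quadrilateral exists iff every side is shorter than the sum of the others — equivalently, the longest side is less than the sum of the rest.
Longest side 42.6 < 92.4 (sum of the remaining 3), so yes.

Yes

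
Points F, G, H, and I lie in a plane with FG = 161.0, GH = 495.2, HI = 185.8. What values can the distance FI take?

The maximum is all hops collinear in one direction: 161.0 + 495.2 + 185.8 = 842.0.
The longest hop is 495.2; the others sum to 346.8. Folding the others back against it leaves at least 495.2 − 346.8 = 148.4.

148.4 ≤ FI ≤ 842.0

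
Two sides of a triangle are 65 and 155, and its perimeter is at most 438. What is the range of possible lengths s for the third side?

90 < s ≤ 218

Triangle inequality alone gives 90 < s < 220.
The perimeter condition gives s ≤ 438 − 65 − 155 = 218.
Intersecting the two: 90 < s ≤ 218.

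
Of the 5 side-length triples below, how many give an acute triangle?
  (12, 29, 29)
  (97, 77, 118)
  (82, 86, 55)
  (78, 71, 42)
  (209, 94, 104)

4

(12,29,29): 12²+29² = 985 > 841 = 29² → acute
(97,77,118): 77²+97² = 15338 > 13924 = 118² → acute
(82,86,55): 55²+82² = 9749 > 7396 = 86² → acute
(78,71,42): 42²+71² = 6805 > 6084 = 78² → acute
(209,94,104): 94+104 ≤ 209, not a triangle
4 of the 5 are acute.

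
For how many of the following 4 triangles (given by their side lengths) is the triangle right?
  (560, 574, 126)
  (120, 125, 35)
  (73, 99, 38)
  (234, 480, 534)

3

(560,574,126): 126²+560² = 329476 = 574² → right
(120,125,35): 35²+120² = 15625 = 125² → right
(73,99,38): 38²+73² = 6773 < 9801 = 99² → obtuse
(234,480,534): 234²+480² = 285156 = 534² → right
3 of the 4 are right.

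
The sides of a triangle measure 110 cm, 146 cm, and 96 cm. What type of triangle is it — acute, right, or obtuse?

right

Compare the square of the longest side to the sum of squares of the other two: 96² + 110² = 21316 = 146².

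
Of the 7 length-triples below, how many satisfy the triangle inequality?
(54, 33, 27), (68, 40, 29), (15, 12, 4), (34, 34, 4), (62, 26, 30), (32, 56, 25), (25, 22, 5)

(27,33,54): 27+33 > 54 → valid
(29,40,68): 29+40 > 68 → valid
(4,12,15): 4+12 > 15 → valid
(4,34,34): 4+34 > 34 → valid
(26,30,62): 26+30 ≤ 62 → not valid
(25,32,56): 25+32 > 56 → valid
(5,22,25): 5+22 > 25 → valid
6 of the 7 triples form a triangle.

6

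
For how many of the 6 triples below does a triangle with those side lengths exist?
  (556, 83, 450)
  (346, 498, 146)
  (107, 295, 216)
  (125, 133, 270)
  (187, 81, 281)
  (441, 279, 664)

(83,450,556): 83+450 ≤ 556 → not valid
(146,346,498): 146+346 ≤ 498 → not valid
(107,216,295): 107+216 > 295 → valid
(125,133,270): 125+133 ≤ 270 → not valid
(81,187,281): 81+187 ≤ 281 → not valid
(279,441,664): 279+441 > 664 → valid
2 of the 6 triples form a triangle.

2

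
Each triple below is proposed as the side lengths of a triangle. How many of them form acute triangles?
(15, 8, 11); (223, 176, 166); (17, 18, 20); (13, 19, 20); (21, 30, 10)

(15,8,11): 8²+11² = 185 < 225 = 15² → obtuse
(223,176,166): 166²+176² = 58532 > 49729 = 223² → acute
(17,18,20): 17²+18² = 613 > 400 = 20² → acute
(13,19,20): 13²+19² = 530 > 400 = 20² → acute
(21,30,10): 10²+21² = 541 < 900 = 30² → obtuse
3 of the 5 are acute.

3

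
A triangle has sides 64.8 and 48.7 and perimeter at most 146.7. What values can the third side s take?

16.1 < s ≤ 33.2

Triangle inequality alone gives 16.1 < s < 113.5.
The perimeter condition gives s ≤ 146.7 − 64.8 − 48.7 = 33.2.
Intersecting the two: 16.1 < s ≤ 33.2.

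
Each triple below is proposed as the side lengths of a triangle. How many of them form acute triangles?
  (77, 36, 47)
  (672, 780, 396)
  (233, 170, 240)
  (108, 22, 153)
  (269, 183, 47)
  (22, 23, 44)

(77,36,47): 36²+47² = 3505 < 5929 = 77² → obtuse
(672,780,396): 396²+672² = 608400 = 780² → right
(233,170,240): 170²+233² = 83189 > 57600 = 240² → acute
(108,22,153): 22+108 ≤ 153, not a triangle
(269,183,47): 47+183 ≤ 269, not a triangle
(22,23,44): 22²+23² = 1013 < 1936 = 44² → obtuse
1 of the 6 is acute.

1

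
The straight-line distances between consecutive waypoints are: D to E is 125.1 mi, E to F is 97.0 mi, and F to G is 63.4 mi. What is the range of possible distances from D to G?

The maximum is all hops collinear in one direction: 125.1 + 97.0 + 63.4 = 285.5.
The longest hop is 125.1; the others sum to 160.4. Since 125.1 ≤ 160.4, the path can fold back on itself completely, so the minimum distance is 0.

0 ≤ DG ≤ 285.5 mi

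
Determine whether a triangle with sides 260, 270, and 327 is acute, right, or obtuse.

acute

Compare the square of the longest side to the sum of squares of the other two: 260² + 270² = 140500 > 106929 = 327².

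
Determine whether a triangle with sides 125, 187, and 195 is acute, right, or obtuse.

acute

Compare the square of the longest side to the sum of squares of the other two: 125² + 187² = 50594 > 38025 = 195².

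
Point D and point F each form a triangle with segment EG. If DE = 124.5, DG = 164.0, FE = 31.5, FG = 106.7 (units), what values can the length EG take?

From triangle DEG: |124.5 − 164.0| < EG < 124.5 + 164.0, i.e. 39.5 < EG < 288.5.
From triangle FEG: 75.2 < EG < 138.2.
Both must hold, so EG lies in the intersection.

75.2 < EG < 138.2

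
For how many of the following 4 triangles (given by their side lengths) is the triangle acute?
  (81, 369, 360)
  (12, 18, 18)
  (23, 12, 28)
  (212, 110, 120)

1

(81,369,360): 81²+360² = 136161 = 369² → right
(12,18,18): 12²+18² = 468 > 324 = 18² → acute
(23,12,28): 12²+23² = 673 < 784 = 28² → obtuse
(212,110,120): 110²+120² = 26500 < 44944 = 212² → obtuse
1 of the 4 is acute.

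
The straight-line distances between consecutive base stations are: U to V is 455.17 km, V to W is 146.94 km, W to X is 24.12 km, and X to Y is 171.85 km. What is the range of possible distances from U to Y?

The maximum is all hops collinear in one direction: 455.17 + 146.94 + 24.12 + 171.85 = 798.08.
The longest hop is 455.17; the others sum to 342.91. Folding the others back against it leaves at least 455.17 − 342.91 = 112.26.

112.26 ≤ UY ≤ 798.08 km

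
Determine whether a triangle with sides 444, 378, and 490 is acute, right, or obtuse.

acute

Compare the square of the longest side to the sum of squares of the other two: 378² + 444² = 340020 > 240100 = 490².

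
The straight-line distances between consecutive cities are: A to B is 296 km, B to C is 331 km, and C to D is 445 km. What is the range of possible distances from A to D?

0 ≤ AD ≤ 1072 km

The maximum is all hops collinear in one direction: 296 + 331 + 445 = 1072.
The longest hop is 445; the others sum to 627. Since 445 ≤ 627, the path can fold back on itself completely, so the minimum distance is 0.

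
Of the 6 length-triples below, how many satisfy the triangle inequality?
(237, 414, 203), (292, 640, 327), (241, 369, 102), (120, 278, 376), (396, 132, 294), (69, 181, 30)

3

(203,237,414): 203+237 > 414 → valid
(292,327,640): 292+327 ≤ 640 → not valid
(102,241,369): 102+241 ≤ 369 → not valid
(120,278,376): 120+278 > 376 → valid
(132,294,396): 132+294 > 396 → valid
(30,69,181): 30+69 ≤ 181 → not valid
3 of the 6 triples form a triangle.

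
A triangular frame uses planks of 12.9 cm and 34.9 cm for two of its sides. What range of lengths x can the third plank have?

By the triangle inequality, x must be less than 12.9 + 34.9 = 47.8 and greater than |12.9 − 34.9| = 22.0.

22.0 < x < 47.8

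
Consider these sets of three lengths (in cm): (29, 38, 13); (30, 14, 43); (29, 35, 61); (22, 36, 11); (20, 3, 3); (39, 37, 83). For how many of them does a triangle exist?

(13,29,38): 13+29 > 38 → valid
(14,30,43): 14+30 > 43 → valid
(29,35,61): 29+35 > 61 → valid
(11,22,36): 11+22 ≤ 36 → not valid
(3,3,20): 3+3 ≤ 20 → not valid
(37,39,83): 37+39 ≤ 83 → not valid
3 of the 6 triples form a triangle.

3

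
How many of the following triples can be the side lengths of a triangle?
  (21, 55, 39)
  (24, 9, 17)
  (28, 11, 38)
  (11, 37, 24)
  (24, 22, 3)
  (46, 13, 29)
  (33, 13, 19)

(21,39,55): 21+39 > 55 → valid
(9,17,24): 9+17 > 24 → valid
(11,28,38): 11+28 > 38 → valid
(11,24,37): 11+24 ≤ 37 → not valid
(3,22,24): 3+22 > 24 → valid
(13,29,46): 13+29 ≤ 46 → not valid
(13,19,33): 13+19 ≤ 33 → not valid
4 of the 7 triples form a triangle.

4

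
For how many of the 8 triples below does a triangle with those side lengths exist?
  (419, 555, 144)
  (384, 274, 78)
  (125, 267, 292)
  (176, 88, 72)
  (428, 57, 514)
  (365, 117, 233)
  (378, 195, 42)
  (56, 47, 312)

(144,419,555): 144+419 > 555 → valid
(78,274,384): 78+274 ≤ 384 → not valid
(125,267,292): 125+267 > 292 → valid
(72,88,176): 72+88 ≤ 176 → not valid
(57,428,514): 57+428 ≤ 514 → not valid
(117,233,365): 117+233 ≤ 365 → not valid
(42,195,378): 42+195 ≤ 378 → not valid
(47,56,312): 47+56 ≤ 312 → not valid
2 of the 8 triples form a triangle.

2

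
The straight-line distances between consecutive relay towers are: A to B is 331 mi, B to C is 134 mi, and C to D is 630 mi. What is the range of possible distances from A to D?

165 ≤ AD ≤ 1095 mi

The maximum is all hops collinear in one direction: 331 + 134 + 630 = 1095.
The longest hop is 630; the others sum to 465. Folding the others back against it leaves at least 630 − 465 = 165.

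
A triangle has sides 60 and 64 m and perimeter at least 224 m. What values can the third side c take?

100 ≤ c < 124

Triangle inequality alone gives 4 < c < 124.
The perimeter condition gives c ≥ 224 − 60 − 64 = 100.
Intersecting the two: 100 ≤ c < 124.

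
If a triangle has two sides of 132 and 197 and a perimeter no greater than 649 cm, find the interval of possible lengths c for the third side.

65 < c ≤ 320

Triangle inequality alone gives 65 < c < 329.
The perimeter condition gives c ≤ 649 − 132 − 197 = 320.
Intersecting the two: 65 < c ≤ 320.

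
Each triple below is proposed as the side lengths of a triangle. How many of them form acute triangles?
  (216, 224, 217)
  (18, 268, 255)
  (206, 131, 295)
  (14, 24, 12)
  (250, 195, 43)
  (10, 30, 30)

(216,224,217): 216²+217² = 93745 > 50176 = 224² → acute
(18,268,255): 18²+255² = 65349 < 71824 = 268² → obtuse
(206,131,295): 131²+206² = 59597 < 87025 = 295² → obtuse
(14,24,12): 12²+14² = 340 < 576 = 24² → obtuse
(250,195,43): 43+195 ≤ 250, not a triangle
(10,30,30): 10²+30² = 1000 > 900 = 30² → acute
2 of the 6 are acute.

2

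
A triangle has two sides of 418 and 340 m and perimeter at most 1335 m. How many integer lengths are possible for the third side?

499

Triangle inequality: 78 < x < 758. Perimeter ≤ 1335 gives x ≤ 1335 − 418 − 340 = 577.
So 78 < x ≤ 577; integers 79 through 577: 499 values.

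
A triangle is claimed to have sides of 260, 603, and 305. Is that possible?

The longest side is 603, but the other two sum to only 565.
565 < 603, so the triangle inequality fails.

No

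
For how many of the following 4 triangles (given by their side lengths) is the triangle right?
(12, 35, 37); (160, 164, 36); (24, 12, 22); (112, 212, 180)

3

(12,35,37): 12²+35² = 1369 = 37² → right
(160,164,36): 36²+160² = 26896 = 164² → right
(24,12,22): 12²+22² = 628 > 576 = 24² → acute
(112,212,180): 112²+180² = 44944 = 212² → right
3 of the 4 are right.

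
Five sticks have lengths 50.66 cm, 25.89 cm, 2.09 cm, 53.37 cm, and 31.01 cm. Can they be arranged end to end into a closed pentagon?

Yes

A pentagon exists iff every side is shorter than the sum of the others — equivalently, the longest side is less than the sum of the rest.
Longest side 53.37 < 109.65 (sum of the remaining 4), so yes.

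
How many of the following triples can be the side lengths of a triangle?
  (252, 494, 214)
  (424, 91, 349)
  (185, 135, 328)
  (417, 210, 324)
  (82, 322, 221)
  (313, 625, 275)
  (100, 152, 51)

(214,252,494): 214+252 ≤ 494 → not valid
(91,349,424): 91+349 > 424 → valid
(135,185,328): 135+185 ≤ 328 → not valid
(210,324,417): 210+324 > 417 → valid
(82,221,322): 82+221 ≤ 322 → not valid
(275,313,625): 275+313 ≤ 625 → not valid
(51,100,152): 51+100 ≤ 152 → not valid
2 of the 7 triples form a triangle.

2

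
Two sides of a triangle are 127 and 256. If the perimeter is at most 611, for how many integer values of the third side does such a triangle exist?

99

Triangle inequality: 129 < x < 383. Perimeter ≤ 611 gives x ≤ 611 − 127 − 256 = 228.
So 129 < x ≤ 228; integers 130 through 228: 99 values.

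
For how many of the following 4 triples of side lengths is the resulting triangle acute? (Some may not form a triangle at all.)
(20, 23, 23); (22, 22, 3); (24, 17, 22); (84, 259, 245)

(20,23,23): 20²+23² = 929 > 529 = 23² → acute
(22,22,3): 3²+22² = 493 > 484 = 22² → acute
(24,17,22): 17²+22² = 773 > 576 = 24² → acute
(84,259,245): 84²+245² = 67081 = 259² → right
3 of the 4 are acute.

3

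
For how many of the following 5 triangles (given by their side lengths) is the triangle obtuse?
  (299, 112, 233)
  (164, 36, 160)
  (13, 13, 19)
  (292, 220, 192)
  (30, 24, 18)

2

(299,112,233): 112²+233² = 66833 < 89401 = 299² → obtuse
(164,36,160): 36²+160² = 26896 = 164² → right
(13,13,19): 13²+13² = 338 < 361 = 19² → obtuse
(292,220,192): 192²+220² = 85264 = 292² → right
(30,24,18): 18²+24² = 900 = 30² → right
2 of the 5 are obtuse.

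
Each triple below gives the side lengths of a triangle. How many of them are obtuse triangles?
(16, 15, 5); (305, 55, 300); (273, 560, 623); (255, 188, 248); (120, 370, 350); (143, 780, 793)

(16,15,5): 5²+15² = 250 < 256 = 16² → obtuse
(305,55,300): 55²+300² = 93025 = 305² → right
(273,560,623): 273²+560² = 388129 = 623² → right
(255,188,248): 188²+248² = 96848 > 65025 = 255² → acute
(120,370,350): 120²+350² = 136900 = 370² → right
(143,780,793): 143²+780² = 628849 = 793² → right
1 of the 6 is obtuse.

1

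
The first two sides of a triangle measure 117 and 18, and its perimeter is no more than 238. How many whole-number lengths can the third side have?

Triangle inequality: 99 < x < 135. Perimeter ≤ 238 gives x ≤ 238 − 117 − 18 = 103.
So 99 < x ≤ 103; integers 100 through 103: 4 values.

4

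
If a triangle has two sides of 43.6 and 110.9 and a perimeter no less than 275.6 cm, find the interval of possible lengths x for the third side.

Triangle inequality alone gives 67.3 < x < 154.5.
The perimeter condition gives x ≥ 275.6 − 43.6 − 110.9 = 121.1.
Intersecting the two: 121.1 ≤ x < 154.5.

121.1 ≤ x < 154.5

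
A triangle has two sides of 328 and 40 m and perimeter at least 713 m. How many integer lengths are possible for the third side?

Triangle inequality: 288 < x < 368. Perimeter ≥ 713 gives x ≥ 713 − 328 − 40 = 345.
So 345 ≤ x < 368; integers 345 through 367: 23 values.

23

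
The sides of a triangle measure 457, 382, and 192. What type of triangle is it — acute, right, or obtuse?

obtuse

Compare the square of the longest side to the sum of squares of the other two: 192² + 382² = 182788 < 208849 = 457².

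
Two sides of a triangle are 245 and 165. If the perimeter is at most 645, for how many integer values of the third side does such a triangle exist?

155

Triangle inequality: 80 < x < 410. Perimeter ≤ 645 gives x ≤ 645 − 245 − 165 = 235.
So 80 < x ≤ 235; integers 81 through 235: 155 values.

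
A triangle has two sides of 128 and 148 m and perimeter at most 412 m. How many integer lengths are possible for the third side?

116

Triangle inequality: 20 < x < 276. Perimeter ≤ 412 gives x ≤ 412 − 128 − 148 = 136.
So 20 < x ≤ 136; integers 21 through 136: 116 values.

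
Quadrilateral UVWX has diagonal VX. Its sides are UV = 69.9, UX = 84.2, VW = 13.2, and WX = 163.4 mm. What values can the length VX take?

150.2 < VX < 154.1

From triangle UVX: |69.9 − 84.2| < VX < 69.9 + 84.2, i.e. 14.3 < VX < 154.1.
From triangle WVX: 150.2 < VX < 176.6.
Both must hold, so VX lies in the intersection.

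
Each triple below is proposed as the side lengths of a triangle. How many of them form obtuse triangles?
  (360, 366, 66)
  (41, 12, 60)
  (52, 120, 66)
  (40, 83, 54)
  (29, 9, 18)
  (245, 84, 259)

(360,366,66): 66²+360² = 133956 = 366² → right
(41,12,60): 12+41 ≤ 60, not a triangle
(52,120,66): 52+66 ≤ 120, not a triangle
(40,83,54): 40²+54² = 4516 < 6889 = 83² → obtuse
(29,9,18): 9+18 ≤ 29, not a triangle
(245,84,259): 84²+245² = 67081 = 259² → right
1 of the 6 is obtuse.

1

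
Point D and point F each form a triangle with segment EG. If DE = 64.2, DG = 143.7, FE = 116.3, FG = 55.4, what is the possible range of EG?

79.5 < EG < 171.7

From triangle DEG: |64.2 − 143.7| < EG < 64.2 + 143.7, i.e. 79.5 < EG < 207.9.
From triangle FEG: 60.9 < EG < 171.7.
Both must hold, so EG lies in the intersection.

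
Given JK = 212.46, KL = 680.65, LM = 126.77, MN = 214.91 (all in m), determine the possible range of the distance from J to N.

126.51 ≤ JN ≤ 1234.79 m

The maximum is all hops collinear in one direction: 212.46 + 680.65 + 126.77 + 214.91 = 1234.79.
The longest hop is 680.65; the others sum to 554.14. Folding the others back against it leaves at least 680.65 − 554.14 = 126.51.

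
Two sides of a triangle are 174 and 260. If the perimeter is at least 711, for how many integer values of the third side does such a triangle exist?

157

Triangle inequality: 86 < x < 434. Perimeter ≥ 711 gives x ≥ 711 − 174 − 260 = 277.
So 277 ≤ x < 434; integers 277 through 433: 157 values.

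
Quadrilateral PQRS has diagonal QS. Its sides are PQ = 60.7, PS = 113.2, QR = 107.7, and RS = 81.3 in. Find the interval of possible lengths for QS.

52.5 < QS < 173.9

From triangle PQS: |60.7 − 113.2| < QS < 60.7 + 113.2, i.e. 52.5 < QS < 173.9.
From triangle RQS: 26.4 < QS < 189.0.
Both must hold, so QS lies in the intersection.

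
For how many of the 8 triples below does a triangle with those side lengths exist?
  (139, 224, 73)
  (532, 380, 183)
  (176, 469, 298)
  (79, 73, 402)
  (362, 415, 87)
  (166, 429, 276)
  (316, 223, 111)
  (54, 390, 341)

6

(73,139,224): 73+139 ≤ 224 → not valid
(183,380,532): 183+380 > 532 → valid
(176,298,469): 176+298 > 469 → valid
(73,79,402): 73+79 ≤ 402 → not valid
(87,362,415): 87+362 > 415 → valid
(166,276,429): 166+276 > 429 → valid
(111,223,316): 111+223 > 316 → valid
(54,341,390): 54+341 > 390 → valid
6 of the 8 triples form a triangle.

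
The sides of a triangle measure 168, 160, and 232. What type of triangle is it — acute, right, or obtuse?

right

Compare the square of the longest side to the sum of squares of the other two: 160² + 168² = 53824 = 232².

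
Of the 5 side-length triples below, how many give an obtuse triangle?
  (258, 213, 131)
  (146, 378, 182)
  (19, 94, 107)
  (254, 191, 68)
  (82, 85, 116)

3

(258,213,131): 131²+213² = 62530 < 66564 = 258² → obtuse
(146,378,182): 146+182 ≤ 378, not a triangle
(19,94,107): 19²+94² = 9197 < 11449 = 107² → obtuse
(254,191,68): 68²+191² = 41105 < 64516 = 254² → obtuse
(82,85,116): 82²+85² = 13949 > 13456 = 116² → acute
3 of the 5 are obtuse.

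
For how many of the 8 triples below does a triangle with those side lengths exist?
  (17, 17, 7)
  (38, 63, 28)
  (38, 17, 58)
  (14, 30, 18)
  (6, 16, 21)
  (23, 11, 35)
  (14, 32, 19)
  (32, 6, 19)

5

(7,17,17): 7+17 > 17 → valid
(28,38,63): 28+38 > 63 → valid
(17,38,58): 17+38 ≤ 58 → not valid
(14,18,30): 14+18 > 30 → valid
(6,16,21): 6+16 > 21 → valid
(11,23,35): 11+23 ≤ 35 → not valid
(14,19,32): 14+19 > 32 → valid
(6,19,32): 6+19 ≤ 32 → not valid
5 of the 8 triples form a triangle.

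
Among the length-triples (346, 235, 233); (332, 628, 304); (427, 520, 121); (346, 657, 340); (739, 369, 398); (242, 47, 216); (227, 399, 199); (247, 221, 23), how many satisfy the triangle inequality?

(233,235,346): 233+235 > 346 → valid
(304,332,628): 304+332 > 628 → valid
(121,427,520): 121+427 > 520 → valid
(340,346,657): 340+346 > 657 → valid
(369,398,739): 369+398 > 739 → valid
(47,216,242): 47+216 > 242 → valid
(199,227,399): 199+227 > 399 → valid
(23,221,247): 23+221 ≤ 247 → not valid
7 of the 8 triples form a triangle.

7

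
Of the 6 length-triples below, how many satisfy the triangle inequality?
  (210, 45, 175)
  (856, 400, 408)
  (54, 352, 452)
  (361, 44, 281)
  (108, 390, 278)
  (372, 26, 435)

1

(45,175,210): 45+175 > 210 → valid
(400,408,856): 400+408 ≤ 856 → not valid
(54,352,452): 54+352 ≤ 452 → not valid
(44,281,361): 44+281 ≤ 361 → not valid
(108,278,390): 108+278 ≤ 390 → not valid
(26,372,435): 26+372 ≤ 435 → not valid
1 of the 6 triples forms a triangle.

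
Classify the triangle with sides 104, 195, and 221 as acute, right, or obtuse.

right

Compare the square of the longest side to the sum of squares of the other two: 104² + 195² = 48841 = 221².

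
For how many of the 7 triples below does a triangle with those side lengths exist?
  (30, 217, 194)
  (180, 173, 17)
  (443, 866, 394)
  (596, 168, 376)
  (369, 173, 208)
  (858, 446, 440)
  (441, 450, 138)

(30,194,217): 30+194 > 217 → valid
(17,173,180): 17+173 > 180 → valid
(394,443,866): 394+443 ≤ 866 → not valid
(168,376,596): 168+376 ≤ 596 → not valid
(173,208,369): 173+208 > 369 → valid
(440,446,858): 440+446 > 858 → valid
(138,441,450): 138+441 > 450 → valid
5 of the 7 triples form a triangle.

5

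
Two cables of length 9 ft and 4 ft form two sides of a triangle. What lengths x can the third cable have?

By the triangle inequality, x must be less than 9 + 4 = 13 and greater than |9 − 4| = 5.

5 < x < 13 (ft)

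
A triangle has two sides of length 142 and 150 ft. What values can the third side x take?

8 < x < 292 (ft)

By the triangle inequality, x must be less than 142 + 150 = 292 and greater than |142 − 150| = 8.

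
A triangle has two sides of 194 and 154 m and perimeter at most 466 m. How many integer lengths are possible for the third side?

Triangle inequality: 40 < x < 348. Perimeter ≤ 466 gives x ≤ 466 − 194 − 154 = 118.
So 40 < x ≤ 118; integers 41 through 118: 78 values.

78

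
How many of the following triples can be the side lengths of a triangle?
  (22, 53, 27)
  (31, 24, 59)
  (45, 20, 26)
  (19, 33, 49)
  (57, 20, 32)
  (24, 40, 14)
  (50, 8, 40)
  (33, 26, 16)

(22,27,53): 22+27 ≤ 53 → not valid
(24,31,59): 24+31 ≤ 59 → not valid
(20,26,45): 20+26 > 45 → valid
(19,33,49): 19+33 > 49 → valid
(20,32,57): 20+32 ≤ 57 → not valid
(14,24,40): 14+24 ≤ 40 → not valid
(8,40,50): 8+40 ≤ 50 → not valid
(16,26,33): 16+26 > 33 → valid
3 of the 8 triples form a triangle.

3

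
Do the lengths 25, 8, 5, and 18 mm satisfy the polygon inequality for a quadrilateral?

Yes

A quadrilateral exists iff every side is shorter than the sum of the others — equivalently, the longest side is less than the sum of the rest.
Longest side 25 < 31 (sum of the remaining 3), so yes.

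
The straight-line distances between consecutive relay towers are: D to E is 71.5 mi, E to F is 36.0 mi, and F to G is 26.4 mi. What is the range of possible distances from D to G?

9.1 ≤ DG ≤ 133.9 mi

The maximum is all hops collinear in one direction: 71.5 + 36.0 + 26.4 = 133.9.
The longest hop is 71.5; the others sum to 62.4. Folding the others back against it leaves at least 71.5 − 62.4 = 9.1.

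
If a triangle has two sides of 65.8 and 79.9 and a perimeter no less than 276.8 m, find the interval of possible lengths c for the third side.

131.1 ≤ c < 145.7

Triangle inequality alone gives 14.1 < c < 145.7.
The perimeter condition gives c ≥ 276.8 − 65.8 − 79.9 = 131.1.
Intersecting the two: 131.1 ≤ c < 145.7.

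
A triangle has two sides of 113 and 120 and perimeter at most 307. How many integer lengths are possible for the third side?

67

Triangle inequality: 7 < x < 233. Perimeter ≤ 307 gives x ≤ 307 − 113 − 120 = 74.
So 7 < x ≤ 74; integers 8 through 74: 67 values.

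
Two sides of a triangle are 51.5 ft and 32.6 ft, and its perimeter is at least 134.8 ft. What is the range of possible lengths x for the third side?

Triangle inequality alone gives 18.9 < x < 84.1.
The perimeter condition gives x ≥ 134.8 − 51.5 − 32.6 = 50.7.
Intersecting the two: 50.7 ≤ x < 84.1.

50.7 ≤ x < 84.1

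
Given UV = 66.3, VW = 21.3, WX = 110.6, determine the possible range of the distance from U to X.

The maximum is all hops collinear in one direction: 66.3 + 21.3 + 110.6 = 198.2.
The longest hop is 110.6; the others sum to 87.6. Folding the others back against it leaves at least 110.6 − 87.6 = 23.0.

23.0 ≤ UX ≤ 198.2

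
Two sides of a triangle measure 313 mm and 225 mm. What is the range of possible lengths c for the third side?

88 < c < 538 (mm)

By the triangle inequality, c must be less than 313 + 225 = 538 and greater than |313 − 225| = 88.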